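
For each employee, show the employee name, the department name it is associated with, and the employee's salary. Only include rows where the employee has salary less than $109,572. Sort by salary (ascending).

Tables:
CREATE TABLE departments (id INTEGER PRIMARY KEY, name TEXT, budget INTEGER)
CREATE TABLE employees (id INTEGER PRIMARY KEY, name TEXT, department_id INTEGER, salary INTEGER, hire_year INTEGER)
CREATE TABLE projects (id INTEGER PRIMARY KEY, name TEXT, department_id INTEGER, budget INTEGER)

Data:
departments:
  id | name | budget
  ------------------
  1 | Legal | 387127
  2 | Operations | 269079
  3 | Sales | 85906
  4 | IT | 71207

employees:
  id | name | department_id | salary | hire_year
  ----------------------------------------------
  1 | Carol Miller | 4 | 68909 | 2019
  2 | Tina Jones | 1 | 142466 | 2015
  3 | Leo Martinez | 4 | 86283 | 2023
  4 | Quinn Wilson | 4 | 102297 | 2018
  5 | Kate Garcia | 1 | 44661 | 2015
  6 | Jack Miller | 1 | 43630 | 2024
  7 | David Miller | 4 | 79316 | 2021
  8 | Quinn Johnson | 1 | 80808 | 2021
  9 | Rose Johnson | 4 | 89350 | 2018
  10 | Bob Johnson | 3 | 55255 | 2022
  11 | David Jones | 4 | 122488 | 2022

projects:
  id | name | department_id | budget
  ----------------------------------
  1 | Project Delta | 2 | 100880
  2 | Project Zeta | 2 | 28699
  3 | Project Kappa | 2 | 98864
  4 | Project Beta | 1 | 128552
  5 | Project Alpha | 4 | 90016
SELECT c.name, p.name AS department, c.salary FROM employees c JOIN departments p ON c.department_id = p.id WHERE c.salary < 109572 ORDER BY c.salary ASC

Execution result:
name | department | salary
Jack Miller | Legal | 43630
Kate Garcia | Legal | 44661
Bob Johnson | Sales | 55255
Carol Miller | IT | 68909
David Miller | IT | 79316
Quinn Johnson | Legal | 80808
Leo Martinez | IT | 86283
Rose Johnson | IT | 89350
Quinn Wilson | IT | 102297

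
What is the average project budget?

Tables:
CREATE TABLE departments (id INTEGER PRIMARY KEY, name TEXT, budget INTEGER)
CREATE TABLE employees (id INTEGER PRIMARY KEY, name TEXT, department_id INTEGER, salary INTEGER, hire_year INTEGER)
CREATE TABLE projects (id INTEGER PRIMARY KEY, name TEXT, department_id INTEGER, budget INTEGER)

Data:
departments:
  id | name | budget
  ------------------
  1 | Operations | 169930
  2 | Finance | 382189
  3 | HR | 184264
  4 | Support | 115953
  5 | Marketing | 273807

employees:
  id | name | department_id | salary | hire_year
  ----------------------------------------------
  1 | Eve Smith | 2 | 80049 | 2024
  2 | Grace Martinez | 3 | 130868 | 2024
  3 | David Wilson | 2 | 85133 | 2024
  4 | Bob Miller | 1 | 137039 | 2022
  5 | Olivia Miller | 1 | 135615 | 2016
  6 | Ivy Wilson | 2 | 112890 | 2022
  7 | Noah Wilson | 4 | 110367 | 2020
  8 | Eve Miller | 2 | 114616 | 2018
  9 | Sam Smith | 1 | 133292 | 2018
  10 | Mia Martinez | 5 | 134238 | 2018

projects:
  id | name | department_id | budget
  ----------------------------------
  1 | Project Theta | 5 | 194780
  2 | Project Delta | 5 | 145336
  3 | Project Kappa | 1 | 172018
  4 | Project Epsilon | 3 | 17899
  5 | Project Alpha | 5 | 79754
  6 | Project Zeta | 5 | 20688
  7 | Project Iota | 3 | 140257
SELECT AVG(budget) FROM projects

Execution result:
110104.57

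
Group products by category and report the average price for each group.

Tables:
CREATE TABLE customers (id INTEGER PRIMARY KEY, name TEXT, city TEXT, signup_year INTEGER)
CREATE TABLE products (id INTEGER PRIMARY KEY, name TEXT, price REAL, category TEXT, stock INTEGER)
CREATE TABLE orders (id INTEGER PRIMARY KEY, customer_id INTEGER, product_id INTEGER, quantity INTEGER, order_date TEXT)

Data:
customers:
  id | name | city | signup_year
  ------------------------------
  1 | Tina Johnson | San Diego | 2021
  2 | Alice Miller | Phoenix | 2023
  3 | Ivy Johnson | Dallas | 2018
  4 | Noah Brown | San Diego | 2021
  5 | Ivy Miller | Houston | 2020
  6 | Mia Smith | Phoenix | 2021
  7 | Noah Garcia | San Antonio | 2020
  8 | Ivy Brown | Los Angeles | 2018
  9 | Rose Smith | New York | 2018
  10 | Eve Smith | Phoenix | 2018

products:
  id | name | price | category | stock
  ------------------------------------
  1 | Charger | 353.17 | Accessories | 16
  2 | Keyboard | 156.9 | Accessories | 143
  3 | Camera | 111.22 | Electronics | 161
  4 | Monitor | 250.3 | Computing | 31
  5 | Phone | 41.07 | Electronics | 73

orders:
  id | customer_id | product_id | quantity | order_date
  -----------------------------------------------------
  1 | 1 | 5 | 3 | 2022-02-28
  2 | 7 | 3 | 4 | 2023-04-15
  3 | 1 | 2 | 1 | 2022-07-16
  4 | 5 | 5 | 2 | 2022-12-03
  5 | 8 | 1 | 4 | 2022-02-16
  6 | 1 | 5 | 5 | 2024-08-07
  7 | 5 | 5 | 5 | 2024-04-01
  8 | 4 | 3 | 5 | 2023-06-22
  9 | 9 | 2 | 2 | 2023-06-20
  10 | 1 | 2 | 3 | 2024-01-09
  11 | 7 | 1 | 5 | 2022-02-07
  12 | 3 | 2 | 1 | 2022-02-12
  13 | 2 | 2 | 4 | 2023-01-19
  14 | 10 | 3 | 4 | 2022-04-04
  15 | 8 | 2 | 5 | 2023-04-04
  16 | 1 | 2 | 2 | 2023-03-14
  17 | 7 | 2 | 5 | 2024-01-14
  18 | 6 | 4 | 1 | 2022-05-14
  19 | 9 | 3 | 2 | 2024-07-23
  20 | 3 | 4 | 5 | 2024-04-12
SELECT category, AVG(price) AS avg_price FROM products GROUP BY category

Execution result:
category | avg_price
Accessories | 255.04
Computing | 250.30
Electronics | 76.15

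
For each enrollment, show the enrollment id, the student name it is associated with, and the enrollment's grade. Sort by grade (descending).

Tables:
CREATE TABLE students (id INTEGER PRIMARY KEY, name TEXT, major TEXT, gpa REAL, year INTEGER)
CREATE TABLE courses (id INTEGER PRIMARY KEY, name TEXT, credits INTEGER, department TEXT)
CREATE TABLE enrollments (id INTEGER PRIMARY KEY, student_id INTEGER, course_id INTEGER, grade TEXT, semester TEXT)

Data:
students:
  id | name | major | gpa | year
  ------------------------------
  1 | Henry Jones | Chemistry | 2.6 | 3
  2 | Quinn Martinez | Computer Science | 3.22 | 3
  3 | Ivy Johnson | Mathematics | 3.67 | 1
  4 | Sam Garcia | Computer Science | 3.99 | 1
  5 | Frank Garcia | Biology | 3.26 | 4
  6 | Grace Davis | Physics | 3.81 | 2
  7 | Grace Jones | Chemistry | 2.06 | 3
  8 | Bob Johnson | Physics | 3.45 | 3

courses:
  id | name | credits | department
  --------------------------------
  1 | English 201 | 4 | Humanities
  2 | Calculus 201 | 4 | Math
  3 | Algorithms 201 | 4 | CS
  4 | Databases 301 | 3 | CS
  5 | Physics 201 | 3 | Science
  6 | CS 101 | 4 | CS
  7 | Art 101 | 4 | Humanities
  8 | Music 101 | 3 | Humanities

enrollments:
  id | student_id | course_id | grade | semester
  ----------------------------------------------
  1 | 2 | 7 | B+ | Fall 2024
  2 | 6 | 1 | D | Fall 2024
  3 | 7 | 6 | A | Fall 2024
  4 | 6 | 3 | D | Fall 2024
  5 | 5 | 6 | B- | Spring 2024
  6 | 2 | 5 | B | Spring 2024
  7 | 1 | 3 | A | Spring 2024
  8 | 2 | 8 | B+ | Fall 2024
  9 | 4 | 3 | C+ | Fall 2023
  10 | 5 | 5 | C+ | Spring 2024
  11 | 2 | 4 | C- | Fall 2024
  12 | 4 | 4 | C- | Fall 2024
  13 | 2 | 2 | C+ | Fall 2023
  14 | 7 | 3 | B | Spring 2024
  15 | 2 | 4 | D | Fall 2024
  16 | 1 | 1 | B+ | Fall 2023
SELECT c.id, p.name AS student, c.grade FROM enrollments c JOIN students p ON c.student_id = p.id ORDER BY c.grade DESC

Execution result:
id | student | grade
2 | Grace Davis | D
4 | Grace Davis | D
15 | Quinn Martinez | D
11 | Quinn Martinez | C-
12 | Sam Garcia | C-
9 | Sam Garcia | C+
10 | Frank Garcia | C+
13 | Quinn Martinez | C+
5 | Frank Garcia | B-
1 | Quinn Martinez | B+
8 | Quinn Martinez | B+
16 | Henry Jones | B+
6 | Quinn Martinez | B
14 | Grace Jones | B
3 | Grace Jones | A
7 | Henry Jones | A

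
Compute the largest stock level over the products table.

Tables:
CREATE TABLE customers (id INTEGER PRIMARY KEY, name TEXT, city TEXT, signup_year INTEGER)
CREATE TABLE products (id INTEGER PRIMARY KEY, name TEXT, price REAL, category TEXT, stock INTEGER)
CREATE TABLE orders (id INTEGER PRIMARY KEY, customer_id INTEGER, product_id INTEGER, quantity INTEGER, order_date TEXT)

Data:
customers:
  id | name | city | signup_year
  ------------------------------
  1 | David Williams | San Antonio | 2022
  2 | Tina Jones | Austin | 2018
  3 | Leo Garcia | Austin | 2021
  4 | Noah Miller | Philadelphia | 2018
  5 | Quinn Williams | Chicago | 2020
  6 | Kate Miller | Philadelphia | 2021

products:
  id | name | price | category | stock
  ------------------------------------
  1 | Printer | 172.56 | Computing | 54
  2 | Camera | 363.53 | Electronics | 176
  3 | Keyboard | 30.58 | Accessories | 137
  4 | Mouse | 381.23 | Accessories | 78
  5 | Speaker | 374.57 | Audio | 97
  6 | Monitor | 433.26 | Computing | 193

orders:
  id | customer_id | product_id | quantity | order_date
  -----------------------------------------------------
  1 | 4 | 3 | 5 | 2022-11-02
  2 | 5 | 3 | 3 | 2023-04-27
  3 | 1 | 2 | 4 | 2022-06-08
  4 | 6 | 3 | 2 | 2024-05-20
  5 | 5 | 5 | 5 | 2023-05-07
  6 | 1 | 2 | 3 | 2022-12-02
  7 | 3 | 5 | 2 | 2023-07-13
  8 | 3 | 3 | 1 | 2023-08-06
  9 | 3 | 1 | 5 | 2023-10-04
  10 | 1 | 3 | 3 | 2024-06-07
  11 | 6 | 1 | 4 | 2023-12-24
SELECT MAX(stock) FROM products

Execution result:
193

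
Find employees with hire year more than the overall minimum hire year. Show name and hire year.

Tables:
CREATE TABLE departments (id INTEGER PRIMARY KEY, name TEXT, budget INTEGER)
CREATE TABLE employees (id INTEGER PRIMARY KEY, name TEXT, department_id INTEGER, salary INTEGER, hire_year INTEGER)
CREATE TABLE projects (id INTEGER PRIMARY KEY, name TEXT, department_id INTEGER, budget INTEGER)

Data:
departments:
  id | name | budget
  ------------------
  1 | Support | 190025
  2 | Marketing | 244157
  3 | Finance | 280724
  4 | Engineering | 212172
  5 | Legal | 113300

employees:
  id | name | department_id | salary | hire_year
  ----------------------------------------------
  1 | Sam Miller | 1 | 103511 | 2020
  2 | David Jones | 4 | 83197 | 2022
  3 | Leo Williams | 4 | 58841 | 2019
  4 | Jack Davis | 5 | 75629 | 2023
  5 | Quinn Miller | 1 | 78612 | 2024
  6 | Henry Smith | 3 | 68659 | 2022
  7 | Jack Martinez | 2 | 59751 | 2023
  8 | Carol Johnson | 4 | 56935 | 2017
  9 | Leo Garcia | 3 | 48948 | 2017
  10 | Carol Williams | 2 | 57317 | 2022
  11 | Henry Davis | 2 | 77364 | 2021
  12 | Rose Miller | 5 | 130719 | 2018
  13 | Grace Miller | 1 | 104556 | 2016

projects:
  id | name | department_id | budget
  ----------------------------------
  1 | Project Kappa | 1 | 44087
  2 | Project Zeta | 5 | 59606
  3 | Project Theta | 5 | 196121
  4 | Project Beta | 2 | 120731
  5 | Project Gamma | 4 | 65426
SELECT name, hire_year FROM employees WHERE hire_year > (SELECT MIN(hire_year) FROM employees)

Execution result:
name | hire_year
Sam Miller | 2020
David Jones | 2022
Leo Williams | 2019
Jack Davis | 2023
Quinn Miller | 2024
Henry Smith | 2022
Jack Martinez | 2023
Carol Johnson | 2017
Leo Garcia | 2017
Carol Williams | 2022
Henry Davis | 2021
Rose Miller | 2018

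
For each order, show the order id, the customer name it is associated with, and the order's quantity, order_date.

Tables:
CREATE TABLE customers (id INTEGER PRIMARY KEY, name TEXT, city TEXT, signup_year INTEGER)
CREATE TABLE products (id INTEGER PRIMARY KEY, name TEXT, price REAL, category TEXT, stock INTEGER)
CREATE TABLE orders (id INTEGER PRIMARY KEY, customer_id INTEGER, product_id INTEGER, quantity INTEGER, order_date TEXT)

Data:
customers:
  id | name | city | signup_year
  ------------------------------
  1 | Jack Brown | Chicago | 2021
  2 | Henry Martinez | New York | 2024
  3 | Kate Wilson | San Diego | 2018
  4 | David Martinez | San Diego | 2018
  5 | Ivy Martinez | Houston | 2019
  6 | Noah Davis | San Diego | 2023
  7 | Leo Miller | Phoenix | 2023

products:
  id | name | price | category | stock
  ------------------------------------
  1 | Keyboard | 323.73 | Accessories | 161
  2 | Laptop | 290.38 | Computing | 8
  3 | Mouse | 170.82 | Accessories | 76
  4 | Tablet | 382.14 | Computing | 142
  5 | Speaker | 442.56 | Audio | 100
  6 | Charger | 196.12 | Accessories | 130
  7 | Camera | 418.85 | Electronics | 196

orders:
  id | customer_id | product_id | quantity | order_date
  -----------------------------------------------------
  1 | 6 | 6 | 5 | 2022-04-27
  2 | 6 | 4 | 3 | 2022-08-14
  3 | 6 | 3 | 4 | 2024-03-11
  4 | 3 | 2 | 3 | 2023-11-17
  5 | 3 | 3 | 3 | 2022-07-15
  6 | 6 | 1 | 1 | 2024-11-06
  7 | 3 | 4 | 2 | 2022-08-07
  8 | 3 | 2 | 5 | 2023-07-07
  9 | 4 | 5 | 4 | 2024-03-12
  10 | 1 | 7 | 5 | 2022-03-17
SELECT c.id, p.name AS customer, c.quantity, c.order_date FROM orders c JOIN customers p ON c.customer_id = p.id

Execution result:
id | customer | quantity | order_date
1 | Noah Davis | 5 | 2022-04-27
2 | Noah Davis | 3 | 2022-08-14
3 | Noah Davis | 4 | 2024-03-11
4 | Kate Wilson | 3 | 2023-11-17
5 | Kate Wilson | 3 | 2022-07-15
6 | Noah Davis | 1 | 2024-11-06
7 | Kate Wilson | 2 | 2022-08-07
8 | Kate Wilson | 5 | 2023-07-07
9 | David Martinez | 4 | 2024-03-12
10 | Jack Brown | 5 | 2022-03-17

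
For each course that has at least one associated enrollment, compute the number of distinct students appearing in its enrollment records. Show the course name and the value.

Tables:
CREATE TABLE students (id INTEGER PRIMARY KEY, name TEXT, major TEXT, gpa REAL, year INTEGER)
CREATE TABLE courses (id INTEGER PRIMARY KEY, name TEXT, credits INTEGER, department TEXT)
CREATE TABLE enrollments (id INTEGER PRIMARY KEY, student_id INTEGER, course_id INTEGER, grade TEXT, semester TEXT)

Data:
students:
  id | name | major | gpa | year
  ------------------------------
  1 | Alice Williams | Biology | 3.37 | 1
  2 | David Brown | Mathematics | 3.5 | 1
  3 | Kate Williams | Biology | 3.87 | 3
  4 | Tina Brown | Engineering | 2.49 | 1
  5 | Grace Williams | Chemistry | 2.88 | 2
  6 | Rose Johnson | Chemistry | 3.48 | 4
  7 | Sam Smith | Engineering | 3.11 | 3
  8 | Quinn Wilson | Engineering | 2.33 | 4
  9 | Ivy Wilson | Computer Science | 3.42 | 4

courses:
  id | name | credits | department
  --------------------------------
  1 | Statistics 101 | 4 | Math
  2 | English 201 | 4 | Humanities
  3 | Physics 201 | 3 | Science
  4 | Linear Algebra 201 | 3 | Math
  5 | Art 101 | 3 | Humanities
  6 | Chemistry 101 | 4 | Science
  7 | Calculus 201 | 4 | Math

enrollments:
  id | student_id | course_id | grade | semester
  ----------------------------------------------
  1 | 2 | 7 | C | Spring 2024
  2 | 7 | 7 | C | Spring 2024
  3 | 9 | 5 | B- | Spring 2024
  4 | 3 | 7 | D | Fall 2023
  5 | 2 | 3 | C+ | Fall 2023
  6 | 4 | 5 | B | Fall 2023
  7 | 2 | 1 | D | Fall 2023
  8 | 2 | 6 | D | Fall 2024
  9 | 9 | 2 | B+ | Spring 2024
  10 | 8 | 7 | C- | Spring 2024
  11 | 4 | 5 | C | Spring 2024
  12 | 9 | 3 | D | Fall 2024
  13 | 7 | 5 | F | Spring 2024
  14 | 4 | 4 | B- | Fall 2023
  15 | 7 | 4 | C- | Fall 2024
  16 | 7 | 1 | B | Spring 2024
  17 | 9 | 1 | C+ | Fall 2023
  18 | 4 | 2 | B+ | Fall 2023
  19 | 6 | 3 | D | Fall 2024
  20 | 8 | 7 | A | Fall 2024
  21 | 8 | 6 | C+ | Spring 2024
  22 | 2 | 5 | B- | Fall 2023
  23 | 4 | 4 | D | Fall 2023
SELECT p.name, COUNT(DISTINCT c.student_id) AS distinct_student_count FROM enrollments c JOIN courses p ON c.course_id = p.id GROUP BY p.id, p.name

Execution result:
name | distinct_student_count
Statistics 101 | 3
English 201 | 2
Physics 201 | 3
Linear Algebra 201 | 2
Art 101 | 4
Chemistry 101 | 2
Calculus 201 | 4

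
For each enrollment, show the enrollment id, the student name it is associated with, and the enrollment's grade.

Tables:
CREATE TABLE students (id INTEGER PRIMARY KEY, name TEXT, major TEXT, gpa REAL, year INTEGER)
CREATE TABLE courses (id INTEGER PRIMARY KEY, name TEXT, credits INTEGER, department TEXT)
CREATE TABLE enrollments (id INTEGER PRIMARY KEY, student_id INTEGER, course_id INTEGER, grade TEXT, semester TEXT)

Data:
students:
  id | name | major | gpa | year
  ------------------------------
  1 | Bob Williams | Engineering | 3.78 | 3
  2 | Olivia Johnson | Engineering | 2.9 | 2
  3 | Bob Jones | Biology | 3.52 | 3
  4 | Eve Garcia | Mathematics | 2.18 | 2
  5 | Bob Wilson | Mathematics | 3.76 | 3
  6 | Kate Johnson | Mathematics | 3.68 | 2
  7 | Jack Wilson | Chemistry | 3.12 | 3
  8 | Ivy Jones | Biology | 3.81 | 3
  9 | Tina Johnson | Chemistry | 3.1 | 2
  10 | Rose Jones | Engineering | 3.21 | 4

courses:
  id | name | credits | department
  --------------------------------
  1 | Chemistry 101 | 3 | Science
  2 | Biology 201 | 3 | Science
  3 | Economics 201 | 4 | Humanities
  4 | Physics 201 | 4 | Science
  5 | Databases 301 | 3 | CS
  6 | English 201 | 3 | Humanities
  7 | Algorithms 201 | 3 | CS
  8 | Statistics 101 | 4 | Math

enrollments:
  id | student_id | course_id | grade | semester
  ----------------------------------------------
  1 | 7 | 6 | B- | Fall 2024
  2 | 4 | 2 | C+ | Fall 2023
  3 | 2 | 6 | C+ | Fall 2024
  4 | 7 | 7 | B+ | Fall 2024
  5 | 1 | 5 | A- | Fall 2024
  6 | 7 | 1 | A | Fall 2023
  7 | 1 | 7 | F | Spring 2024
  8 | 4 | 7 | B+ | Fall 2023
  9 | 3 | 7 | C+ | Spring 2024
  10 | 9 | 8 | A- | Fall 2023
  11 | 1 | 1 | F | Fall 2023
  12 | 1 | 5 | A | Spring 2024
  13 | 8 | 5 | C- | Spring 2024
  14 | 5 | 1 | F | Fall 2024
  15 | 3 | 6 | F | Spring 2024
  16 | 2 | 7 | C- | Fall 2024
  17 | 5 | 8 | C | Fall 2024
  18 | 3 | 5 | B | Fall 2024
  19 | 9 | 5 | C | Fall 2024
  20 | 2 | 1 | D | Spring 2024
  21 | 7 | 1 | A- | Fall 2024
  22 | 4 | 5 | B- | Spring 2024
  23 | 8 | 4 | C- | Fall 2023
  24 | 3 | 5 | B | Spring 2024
SELECT c.id, p.name AS student, c.grade FROM enrollments c JOIN students p ON c.student_id = p.id

Execution result:
id | student | grade
1 | Jack Wilson | B-
2 | Eve Garcia | C+
3 | Olivia Johnson | C+
4 | Jack Wilson | B+
5 | Bob Williams | A-
6 | Jack Wilson | A
7 | Bob Williams | F
8 | Eve Garcia | B+
9 | Bob Jones | C+
10 | Tina Johnson | A-
11 | Bob Williams | F
12 | Bob Williams | A
13 | Ivy Jones | C-
14 | Bob Wilson | F
15 | Bob Jones | F
16 | Olivia Johnson | C-
17 | Bob Wilson | C
18 | Bob Jones | B
19 | Tina Johnson | C
20 | Olivia Johnson | D
21 | Jack Wilson | A-
22 | Eve Garcia | B-
23 | Ivy Jones | C-
24 | Bob Jones | B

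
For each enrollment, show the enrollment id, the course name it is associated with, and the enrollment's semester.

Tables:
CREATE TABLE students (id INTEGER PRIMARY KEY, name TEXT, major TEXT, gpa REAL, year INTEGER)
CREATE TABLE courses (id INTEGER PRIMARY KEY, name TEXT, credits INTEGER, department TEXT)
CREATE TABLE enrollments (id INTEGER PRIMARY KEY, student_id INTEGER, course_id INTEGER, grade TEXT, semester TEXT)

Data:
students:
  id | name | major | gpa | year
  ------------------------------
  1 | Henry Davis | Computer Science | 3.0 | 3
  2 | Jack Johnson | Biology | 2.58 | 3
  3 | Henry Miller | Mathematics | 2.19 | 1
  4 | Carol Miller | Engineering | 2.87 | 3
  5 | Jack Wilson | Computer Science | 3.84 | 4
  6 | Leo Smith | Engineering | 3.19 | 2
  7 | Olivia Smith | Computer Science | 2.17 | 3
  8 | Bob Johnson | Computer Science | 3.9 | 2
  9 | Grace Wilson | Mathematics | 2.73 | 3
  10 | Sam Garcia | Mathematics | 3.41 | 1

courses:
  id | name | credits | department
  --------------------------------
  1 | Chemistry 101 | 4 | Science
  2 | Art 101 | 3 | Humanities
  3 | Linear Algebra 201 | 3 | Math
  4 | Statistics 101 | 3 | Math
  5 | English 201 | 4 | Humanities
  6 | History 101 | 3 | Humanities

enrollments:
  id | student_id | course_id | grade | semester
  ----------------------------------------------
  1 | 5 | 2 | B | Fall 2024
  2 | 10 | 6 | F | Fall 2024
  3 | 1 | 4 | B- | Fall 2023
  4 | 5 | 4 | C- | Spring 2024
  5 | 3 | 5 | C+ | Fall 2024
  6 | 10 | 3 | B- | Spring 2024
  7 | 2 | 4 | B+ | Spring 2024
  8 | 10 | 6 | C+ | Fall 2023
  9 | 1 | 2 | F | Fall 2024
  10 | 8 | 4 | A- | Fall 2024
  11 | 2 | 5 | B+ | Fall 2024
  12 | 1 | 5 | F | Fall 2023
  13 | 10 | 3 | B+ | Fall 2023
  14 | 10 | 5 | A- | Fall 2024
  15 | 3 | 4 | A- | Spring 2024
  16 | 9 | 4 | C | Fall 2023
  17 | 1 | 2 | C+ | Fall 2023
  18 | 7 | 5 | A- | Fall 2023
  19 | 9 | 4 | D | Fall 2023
SELECT c.id, p.name AS course, c.semester FROM enrollments c JOIN courses p ON c.course_id = p.id

Execution result:
id | course | semester
1 | Art 101 | Fall 2024
2 | History 101 | Fall 2024
3 | Statistics 101 | Fall 2023
4 | Statistics 101 | Spring 2024
5 | English 201 | Fall 2024
6 | Linear Algebra 201 | Spring 2024
7 | Statistics 101 | Spring 2024
8 | History 101 | Fall 2023
9 | Art 101 | Fall 2024
10 | Statistics 101 | Fall 2024
11 | English 201 | Fall 2024
12 | English 201 | Fall 2023
13 | Linear Algebra 201 | Fall 2023
14 | English 201 | Fall 2024
15 | Statistics 101 | Spring 2024
16 | Statistics 101 | Fall 2023
17 | Art 101 | Fall 2023
18 | English 201 | Fall 2023
19 | Statistics 101 | Fall 2023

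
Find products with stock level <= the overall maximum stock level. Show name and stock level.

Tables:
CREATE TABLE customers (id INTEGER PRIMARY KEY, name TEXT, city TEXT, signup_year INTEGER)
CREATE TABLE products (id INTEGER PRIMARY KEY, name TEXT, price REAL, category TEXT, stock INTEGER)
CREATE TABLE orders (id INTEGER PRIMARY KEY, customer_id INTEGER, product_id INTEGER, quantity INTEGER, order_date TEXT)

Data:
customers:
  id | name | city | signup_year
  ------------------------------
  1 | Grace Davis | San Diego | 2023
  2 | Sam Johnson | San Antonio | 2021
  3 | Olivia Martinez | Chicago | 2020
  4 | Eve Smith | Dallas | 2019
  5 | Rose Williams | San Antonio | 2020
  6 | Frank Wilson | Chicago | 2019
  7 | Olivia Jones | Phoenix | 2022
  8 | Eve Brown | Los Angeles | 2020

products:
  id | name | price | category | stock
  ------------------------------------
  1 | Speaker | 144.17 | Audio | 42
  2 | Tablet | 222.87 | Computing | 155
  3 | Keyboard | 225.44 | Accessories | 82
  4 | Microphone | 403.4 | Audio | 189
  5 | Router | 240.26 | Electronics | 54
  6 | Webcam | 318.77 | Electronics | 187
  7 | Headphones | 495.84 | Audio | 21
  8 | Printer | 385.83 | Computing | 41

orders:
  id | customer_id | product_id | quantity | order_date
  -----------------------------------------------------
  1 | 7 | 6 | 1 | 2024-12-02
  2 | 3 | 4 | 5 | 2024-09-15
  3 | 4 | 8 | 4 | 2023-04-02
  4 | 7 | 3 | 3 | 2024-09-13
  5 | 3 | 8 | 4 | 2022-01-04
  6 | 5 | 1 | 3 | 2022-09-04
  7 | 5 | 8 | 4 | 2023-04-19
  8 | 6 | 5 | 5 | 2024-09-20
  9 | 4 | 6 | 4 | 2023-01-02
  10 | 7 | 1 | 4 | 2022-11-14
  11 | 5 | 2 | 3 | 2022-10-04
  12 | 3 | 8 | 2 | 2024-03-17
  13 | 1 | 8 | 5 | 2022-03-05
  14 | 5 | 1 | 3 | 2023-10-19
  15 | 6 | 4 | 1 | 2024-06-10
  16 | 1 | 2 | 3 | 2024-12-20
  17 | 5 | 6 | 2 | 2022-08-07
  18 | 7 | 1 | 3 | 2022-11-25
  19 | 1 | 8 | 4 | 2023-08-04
SELECT name, stock FROM products WHERE stock <= (SELECT MAX(stock) FROM products)

Execution result:
name | stock
Speaker | 42
Tablet | 155
Keyboard | 82
Microphone | 189
Router | 54
Webcam | 187
Headphones | 21
Printer | 41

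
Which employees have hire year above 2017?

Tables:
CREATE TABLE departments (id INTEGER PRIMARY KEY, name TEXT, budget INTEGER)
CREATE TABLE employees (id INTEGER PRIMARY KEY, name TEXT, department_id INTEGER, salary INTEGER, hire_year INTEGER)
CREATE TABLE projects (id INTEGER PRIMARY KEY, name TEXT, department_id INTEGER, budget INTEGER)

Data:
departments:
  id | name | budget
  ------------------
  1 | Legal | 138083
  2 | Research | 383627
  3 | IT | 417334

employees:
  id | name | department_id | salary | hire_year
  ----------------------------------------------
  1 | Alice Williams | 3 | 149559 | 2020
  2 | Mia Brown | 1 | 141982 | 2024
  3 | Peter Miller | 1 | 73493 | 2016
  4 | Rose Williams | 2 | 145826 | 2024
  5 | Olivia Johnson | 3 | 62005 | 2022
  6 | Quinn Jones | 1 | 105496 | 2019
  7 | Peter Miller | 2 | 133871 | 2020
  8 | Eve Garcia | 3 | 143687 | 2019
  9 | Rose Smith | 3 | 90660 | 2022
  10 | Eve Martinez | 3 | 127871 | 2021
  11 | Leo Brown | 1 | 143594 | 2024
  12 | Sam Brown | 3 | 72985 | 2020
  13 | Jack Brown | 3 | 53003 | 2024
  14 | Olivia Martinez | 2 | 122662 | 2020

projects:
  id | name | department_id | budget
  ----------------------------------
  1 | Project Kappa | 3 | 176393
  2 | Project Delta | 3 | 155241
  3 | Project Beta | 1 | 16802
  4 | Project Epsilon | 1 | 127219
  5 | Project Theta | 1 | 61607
SELECT name, hire_year FROM employees WHERE hire_year > 2017

Execution result:
name | hire_year
Alice Williams | 2020
Mia Brown | 2024
Rose Williams | 2024
Olivia Johnson | 2022
Quinn Jones | 2019
Peter Miller | 2020
Eve Garcia | 2019
Rose Smith | 2022
Eve Martinez | 2021
Leo Brown | 2024
Sam Brown | 2020
Jack Brown | 2024
Olivia Martinez | 2020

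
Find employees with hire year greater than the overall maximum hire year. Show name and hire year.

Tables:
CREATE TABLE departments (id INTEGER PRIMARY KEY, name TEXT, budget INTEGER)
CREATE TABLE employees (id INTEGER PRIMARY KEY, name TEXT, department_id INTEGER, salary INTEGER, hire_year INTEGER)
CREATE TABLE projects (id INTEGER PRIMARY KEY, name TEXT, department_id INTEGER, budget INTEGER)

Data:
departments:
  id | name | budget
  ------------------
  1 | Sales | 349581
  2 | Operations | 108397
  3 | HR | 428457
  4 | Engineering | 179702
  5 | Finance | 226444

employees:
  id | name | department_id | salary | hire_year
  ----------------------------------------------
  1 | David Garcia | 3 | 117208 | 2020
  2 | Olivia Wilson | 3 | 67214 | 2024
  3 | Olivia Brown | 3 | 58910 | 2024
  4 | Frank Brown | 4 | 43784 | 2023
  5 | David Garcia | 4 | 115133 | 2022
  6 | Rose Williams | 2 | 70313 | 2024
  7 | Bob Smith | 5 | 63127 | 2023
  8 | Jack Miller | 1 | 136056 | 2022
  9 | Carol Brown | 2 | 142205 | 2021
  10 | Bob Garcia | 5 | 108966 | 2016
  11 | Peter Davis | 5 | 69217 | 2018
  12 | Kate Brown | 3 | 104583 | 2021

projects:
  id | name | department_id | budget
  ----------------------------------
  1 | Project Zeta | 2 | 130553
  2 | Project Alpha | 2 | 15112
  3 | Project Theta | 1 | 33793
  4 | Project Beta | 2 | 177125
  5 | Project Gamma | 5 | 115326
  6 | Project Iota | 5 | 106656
SELECT name, hire_year FROM employees WHERE hire_year > (SELECT MAX(hire_year) FROM employees)

Execution result:
(no rows)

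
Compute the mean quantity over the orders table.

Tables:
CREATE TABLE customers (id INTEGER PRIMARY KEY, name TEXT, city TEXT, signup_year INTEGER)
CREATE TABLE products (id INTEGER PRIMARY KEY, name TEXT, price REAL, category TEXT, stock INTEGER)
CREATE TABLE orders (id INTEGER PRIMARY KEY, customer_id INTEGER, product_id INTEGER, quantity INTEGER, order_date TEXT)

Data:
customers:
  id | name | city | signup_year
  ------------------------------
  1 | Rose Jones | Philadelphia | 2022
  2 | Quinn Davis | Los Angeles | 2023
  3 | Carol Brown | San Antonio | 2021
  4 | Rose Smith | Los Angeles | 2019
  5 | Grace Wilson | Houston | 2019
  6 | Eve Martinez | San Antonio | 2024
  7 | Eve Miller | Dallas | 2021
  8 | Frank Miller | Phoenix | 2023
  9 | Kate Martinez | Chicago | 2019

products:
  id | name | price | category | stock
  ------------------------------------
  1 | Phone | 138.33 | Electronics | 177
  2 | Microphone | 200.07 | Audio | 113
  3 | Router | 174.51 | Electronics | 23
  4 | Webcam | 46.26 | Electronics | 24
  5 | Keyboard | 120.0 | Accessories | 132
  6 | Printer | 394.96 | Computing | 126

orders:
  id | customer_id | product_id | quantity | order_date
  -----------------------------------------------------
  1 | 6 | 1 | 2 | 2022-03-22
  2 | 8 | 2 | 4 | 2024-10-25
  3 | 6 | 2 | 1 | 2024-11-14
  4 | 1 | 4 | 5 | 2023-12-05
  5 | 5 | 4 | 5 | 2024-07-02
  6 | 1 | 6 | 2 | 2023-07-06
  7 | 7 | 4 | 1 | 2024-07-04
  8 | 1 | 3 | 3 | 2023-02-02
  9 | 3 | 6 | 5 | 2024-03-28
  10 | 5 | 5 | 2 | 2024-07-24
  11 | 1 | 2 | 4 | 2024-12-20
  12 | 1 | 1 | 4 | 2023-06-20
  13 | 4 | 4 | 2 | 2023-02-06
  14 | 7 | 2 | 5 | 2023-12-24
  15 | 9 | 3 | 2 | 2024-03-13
SELECT AVG(quantity) FROM orders

Execution result:
3.13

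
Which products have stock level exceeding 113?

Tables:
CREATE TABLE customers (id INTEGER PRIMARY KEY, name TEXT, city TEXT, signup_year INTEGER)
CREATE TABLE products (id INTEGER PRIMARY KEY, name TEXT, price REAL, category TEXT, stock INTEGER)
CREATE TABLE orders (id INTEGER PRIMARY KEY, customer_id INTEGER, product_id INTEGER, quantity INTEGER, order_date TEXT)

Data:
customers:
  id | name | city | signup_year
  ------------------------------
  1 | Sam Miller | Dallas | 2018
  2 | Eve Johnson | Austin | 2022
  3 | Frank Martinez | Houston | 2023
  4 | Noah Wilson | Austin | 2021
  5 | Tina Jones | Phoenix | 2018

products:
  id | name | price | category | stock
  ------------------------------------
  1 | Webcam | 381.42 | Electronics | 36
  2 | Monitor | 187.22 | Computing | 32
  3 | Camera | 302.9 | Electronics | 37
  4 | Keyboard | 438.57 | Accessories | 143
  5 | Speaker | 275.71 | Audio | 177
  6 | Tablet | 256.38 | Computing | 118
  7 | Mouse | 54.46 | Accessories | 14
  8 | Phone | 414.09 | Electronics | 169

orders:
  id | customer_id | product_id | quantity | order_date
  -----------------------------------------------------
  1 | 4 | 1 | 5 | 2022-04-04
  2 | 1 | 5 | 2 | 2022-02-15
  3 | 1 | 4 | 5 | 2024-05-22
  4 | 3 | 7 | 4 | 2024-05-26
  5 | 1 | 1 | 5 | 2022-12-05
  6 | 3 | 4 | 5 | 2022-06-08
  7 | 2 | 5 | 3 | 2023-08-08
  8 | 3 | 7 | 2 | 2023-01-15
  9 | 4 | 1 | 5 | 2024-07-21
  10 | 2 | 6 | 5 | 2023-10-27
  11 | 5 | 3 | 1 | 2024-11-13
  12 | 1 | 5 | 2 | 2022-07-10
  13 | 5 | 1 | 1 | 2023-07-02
SELECT name, stock FROM products WHERE stock > 113

Execution result:
name | stock
Keyboard | 143
Speaker | 177
Tablet | 118
Phone | 169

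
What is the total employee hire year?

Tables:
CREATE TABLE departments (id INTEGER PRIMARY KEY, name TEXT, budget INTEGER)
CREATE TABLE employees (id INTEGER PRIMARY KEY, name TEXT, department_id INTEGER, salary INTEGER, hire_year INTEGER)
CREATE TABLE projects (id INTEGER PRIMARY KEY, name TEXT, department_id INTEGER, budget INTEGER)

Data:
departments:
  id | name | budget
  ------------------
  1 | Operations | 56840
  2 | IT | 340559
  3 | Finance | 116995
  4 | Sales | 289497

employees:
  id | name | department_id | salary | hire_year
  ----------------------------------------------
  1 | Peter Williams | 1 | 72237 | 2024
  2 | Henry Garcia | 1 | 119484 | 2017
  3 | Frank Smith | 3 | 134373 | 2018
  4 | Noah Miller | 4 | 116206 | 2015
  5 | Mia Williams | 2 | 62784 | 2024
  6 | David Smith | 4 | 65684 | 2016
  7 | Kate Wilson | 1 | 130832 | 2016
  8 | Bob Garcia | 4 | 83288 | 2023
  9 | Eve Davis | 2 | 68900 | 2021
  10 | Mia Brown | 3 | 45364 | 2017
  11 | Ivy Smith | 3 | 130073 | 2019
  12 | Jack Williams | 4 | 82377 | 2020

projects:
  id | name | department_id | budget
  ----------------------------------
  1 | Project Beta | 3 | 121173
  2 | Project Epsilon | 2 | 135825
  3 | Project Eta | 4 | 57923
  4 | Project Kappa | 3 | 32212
SELECT SUM(hire_year) FROM employees

Execution result:
24230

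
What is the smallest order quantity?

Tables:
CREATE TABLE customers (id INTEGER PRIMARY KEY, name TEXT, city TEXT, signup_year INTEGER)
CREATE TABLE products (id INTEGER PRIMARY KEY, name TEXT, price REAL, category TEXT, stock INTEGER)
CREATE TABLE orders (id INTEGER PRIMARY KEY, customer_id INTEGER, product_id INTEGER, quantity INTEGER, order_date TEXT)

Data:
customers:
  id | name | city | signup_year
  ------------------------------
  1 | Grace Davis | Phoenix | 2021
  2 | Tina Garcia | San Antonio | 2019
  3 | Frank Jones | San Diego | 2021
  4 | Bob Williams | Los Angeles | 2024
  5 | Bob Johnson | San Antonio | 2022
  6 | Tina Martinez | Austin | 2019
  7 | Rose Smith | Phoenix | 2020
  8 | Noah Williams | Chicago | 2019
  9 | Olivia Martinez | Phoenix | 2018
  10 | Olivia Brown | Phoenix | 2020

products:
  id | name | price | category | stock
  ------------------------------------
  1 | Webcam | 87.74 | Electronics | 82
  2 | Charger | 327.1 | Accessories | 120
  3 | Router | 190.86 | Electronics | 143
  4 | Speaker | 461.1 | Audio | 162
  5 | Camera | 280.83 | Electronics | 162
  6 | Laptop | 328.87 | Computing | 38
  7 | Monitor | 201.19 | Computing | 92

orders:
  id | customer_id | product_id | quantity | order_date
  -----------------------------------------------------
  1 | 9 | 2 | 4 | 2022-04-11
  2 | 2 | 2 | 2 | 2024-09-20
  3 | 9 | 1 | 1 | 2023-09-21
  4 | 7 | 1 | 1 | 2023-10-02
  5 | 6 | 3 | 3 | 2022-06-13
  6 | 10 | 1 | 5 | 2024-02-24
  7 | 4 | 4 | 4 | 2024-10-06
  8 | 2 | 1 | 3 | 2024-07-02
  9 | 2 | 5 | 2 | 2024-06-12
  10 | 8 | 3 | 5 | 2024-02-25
SELECT MIN(quantity) FROM orders

Execution result:
1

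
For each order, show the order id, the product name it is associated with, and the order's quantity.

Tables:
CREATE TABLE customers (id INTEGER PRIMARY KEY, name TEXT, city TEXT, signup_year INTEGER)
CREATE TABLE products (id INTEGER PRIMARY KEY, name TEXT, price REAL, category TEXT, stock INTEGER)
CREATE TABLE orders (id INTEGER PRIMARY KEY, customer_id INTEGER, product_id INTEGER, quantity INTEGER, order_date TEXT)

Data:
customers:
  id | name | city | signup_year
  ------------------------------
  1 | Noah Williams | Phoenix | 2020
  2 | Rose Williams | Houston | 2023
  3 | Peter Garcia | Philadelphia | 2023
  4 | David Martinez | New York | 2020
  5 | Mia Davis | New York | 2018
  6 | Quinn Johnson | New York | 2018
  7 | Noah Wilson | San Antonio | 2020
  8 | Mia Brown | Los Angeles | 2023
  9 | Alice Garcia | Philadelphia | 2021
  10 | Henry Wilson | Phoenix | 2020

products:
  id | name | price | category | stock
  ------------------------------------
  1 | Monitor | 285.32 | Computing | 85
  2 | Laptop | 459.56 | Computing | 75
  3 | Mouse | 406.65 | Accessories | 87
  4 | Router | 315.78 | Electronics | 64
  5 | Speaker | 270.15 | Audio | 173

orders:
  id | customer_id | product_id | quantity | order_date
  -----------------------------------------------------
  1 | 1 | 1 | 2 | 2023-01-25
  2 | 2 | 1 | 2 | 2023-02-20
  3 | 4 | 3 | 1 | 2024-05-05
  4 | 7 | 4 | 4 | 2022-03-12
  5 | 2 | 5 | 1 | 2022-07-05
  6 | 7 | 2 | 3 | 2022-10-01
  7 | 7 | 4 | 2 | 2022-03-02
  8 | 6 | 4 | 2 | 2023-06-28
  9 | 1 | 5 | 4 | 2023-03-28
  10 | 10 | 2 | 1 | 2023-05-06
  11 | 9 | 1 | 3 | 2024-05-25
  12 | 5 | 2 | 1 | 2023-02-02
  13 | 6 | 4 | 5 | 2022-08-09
SELECT c.id, p.name AS product, c.quantity FROM orders c JOIN products p ON c.product_id = p.id

Execution result:
id | product | quantity
1 | Monitor | 2
2 | Monitor | 2
3 | Mouse | 1
4 | Router | 4
5 | Speaker | 1
6 | Laptop | 3
7 | Router | 2
8 | Router | 2
9 | Speaker | 4
10 | Laptop | 1
11 | Monitor | 3
12 | Laptop | 1
13 | Router | 5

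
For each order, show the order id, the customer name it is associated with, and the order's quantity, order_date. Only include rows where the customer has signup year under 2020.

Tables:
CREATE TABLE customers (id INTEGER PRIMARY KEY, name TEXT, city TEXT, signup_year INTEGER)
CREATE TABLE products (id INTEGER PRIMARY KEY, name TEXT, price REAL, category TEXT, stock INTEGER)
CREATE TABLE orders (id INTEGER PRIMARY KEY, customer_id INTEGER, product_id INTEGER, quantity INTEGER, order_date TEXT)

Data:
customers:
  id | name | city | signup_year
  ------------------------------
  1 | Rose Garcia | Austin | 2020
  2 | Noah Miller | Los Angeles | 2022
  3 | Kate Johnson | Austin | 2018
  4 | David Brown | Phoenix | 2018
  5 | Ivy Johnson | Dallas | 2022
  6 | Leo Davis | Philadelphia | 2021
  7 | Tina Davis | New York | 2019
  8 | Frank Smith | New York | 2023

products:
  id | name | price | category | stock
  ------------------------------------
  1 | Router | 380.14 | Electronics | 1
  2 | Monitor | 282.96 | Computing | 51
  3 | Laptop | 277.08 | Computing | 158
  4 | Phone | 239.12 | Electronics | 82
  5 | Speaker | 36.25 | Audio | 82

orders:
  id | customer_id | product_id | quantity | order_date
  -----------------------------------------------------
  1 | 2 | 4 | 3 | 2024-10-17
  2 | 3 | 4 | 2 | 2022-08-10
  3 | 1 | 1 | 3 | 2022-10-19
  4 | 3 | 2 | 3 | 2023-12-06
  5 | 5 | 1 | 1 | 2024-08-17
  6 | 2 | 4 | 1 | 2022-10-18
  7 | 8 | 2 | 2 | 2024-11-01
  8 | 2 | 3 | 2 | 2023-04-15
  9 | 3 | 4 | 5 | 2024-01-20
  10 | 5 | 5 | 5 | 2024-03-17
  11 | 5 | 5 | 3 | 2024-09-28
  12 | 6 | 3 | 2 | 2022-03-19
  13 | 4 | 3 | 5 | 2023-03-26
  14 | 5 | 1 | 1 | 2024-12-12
SELECT c.id, p.name AS customer, c.quantity, c.order_date FROM orders c JOIN customers p ON c.customer_id = p.id WHERE p.signup_year < 2020

Execution result:
id | customer | quantity | order_date
2 | Kate Johnson | 2 | 2022-08-10
4 | Kate Johnson | 3 | 2023-12-06
9 | Kate Johnson | 5 | 2024-01-20
13 | David Brown | 5 | 2023-03-26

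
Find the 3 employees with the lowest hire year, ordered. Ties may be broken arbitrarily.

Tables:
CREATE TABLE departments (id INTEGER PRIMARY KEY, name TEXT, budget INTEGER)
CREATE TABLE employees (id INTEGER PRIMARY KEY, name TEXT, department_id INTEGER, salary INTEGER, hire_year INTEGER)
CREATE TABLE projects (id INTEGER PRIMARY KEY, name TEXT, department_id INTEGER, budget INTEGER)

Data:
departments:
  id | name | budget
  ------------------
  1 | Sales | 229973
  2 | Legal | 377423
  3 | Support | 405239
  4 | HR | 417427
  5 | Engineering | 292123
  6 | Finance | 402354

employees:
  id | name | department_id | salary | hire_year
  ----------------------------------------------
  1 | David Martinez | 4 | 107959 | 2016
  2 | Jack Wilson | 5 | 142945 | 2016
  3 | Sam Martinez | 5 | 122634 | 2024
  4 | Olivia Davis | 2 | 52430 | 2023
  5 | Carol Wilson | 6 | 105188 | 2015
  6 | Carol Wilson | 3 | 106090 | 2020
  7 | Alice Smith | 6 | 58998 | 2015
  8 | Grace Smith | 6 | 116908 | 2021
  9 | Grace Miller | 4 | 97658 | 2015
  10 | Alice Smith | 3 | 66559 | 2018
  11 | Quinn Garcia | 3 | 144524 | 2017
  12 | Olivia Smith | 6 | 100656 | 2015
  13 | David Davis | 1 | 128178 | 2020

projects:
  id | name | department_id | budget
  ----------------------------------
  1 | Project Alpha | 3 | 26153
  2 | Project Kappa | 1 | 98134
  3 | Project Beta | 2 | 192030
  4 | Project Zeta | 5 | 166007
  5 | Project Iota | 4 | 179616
SELECT name, hire_year FROM employees ORDER BY hire_year ASC LIMIT 3

Execution result:
name | hire_year
Carol Wilson | 2015
Alice Smith | 2015
Grace Miller | 2015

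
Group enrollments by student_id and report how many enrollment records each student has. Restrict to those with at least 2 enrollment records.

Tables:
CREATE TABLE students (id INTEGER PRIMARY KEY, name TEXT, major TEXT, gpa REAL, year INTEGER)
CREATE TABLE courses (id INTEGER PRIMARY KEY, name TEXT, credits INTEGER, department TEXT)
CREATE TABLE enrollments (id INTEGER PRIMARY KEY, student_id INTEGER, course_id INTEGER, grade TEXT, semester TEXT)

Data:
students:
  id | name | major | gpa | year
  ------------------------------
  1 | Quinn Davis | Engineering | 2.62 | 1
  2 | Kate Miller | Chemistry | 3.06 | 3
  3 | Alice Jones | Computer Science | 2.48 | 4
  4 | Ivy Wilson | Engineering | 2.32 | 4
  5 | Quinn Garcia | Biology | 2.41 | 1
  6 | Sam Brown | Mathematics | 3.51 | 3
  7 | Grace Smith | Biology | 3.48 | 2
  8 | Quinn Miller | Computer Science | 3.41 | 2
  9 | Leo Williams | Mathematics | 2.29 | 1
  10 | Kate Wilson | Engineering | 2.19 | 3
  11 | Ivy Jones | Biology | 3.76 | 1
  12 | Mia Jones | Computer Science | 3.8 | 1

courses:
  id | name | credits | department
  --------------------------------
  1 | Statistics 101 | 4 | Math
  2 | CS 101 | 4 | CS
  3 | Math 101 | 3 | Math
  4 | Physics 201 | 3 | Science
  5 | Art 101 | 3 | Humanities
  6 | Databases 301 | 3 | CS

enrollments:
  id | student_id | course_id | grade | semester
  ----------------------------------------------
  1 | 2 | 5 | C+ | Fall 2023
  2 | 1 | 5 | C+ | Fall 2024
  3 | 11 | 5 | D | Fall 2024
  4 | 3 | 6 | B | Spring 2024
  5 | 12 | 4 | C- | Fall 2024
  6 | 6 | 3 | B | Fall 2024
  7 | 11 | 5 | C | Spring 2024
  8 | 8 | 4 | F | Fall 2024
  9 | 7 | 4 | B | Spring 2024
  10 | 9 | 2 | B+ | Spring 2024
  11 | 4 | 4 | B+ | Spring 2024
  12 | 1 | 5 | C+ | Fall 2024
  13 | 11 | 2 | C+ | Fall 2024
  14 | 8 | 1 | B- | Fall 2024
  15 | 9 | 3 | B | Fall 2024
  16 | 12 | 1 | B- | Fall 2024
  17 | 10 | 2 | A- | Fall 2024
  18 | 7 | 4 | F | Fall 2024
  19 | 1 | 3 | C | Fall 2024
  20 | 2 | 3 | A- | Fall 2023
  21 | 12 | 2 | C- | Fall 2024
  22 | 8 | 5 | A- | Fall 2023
SELECT student_id, COUNT(*) AS enrollment_count FROM enrollments GROUP BY student_id HAVING COUNT(*) >= 2

Execution result:
student_id | enrollment_count
1 | 3
2 | 2
7 | 2
8 | 3
9 | 2
11 | 3
12 | 3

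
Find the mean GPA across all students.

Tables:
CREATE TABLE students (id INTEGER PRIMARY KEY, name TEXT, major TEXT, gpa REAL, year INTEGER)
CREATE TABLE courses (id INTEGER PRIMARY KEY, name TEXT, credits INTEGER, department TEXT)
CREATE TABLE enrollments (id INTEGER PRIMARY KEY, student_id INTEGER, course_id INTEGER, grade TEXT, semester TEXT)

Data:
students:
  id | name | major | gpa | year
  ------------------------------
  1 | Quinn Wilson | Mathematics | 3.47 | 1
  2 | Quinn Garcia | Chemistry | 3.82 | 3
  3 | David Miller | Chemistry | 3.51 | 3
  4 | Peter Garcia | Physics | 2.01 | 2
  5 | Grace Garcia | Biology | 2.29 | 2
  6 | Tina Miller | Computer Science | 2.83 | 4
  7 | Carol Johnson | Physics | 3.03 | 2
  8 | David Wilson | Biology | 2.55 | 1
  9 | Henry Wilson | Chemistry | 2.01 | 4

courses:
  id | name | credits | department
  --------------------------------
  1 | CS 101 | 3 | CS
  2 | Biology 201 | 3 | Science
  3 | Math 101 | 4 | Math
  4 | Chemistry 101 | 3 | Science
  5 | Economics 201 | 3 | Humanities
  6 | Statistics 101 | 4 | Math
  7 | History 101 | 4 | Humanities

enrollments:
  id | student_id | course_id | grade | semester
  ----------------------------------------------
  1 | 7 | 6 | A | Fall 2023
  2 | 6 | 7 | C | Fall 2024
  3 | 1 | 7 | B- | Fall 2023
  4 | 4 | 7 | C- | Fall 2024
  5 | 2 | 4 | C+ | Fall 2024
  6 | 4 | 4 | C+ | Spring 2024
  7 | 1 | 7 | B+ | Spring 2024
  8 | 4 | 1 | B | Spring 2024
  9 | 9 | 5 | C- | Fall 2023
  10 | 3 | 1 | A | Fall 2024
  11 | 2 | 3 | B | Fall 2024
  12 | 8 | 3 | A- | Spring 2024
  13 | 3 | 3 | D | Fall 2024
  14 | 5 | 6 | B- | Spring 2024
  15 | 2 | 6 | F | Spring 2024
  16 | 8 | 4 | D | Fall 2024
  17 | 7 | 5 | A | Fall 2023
SELECT AVG(gpa) FROM students

Execution result:
2.84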